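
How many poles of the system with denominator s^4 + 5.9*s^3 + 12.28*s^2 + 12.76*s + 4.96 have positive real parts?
s^4 + 5.9*s^3 + 12.28*s^2 + 12.76*s + 4.96 = (s + 3.1)(s + 0.8)(s^2 + 2*s + 2). Poles: -0.8, -1 + 1j, -1 - 1j, -3.1. RHP poles (Re>0): 0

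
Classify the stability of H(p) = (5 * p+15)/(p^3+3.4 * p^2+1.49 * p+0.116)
Denominator: p^3 + 3.4*p^2 + 1.49*p + 0.116 = (p + 0.1)(p + 0.4)(p + 2.9). Poles: -0.1, -0.4, -2.9. Stable (all poles in LHP)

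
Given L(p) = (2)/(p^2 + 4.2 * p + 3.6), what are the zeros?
Numerator is a nonzero constant (2) → Zeros: none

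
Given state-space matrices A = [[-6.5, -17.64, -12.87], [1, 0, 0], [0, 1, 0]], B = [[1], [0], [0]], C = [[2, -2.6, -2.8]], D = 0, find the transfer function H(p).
H(p) = C(pI - A)⁻¹B + D.
Characteristic polynomial det(pI - A) = p^3 + 6.5*p^2 + 17.64*p + 12.87.
Numerator from C·adj(pI-A)·B + D·det(pI-A) = 2*p^2 - 2.6*p - 2.8.
H(p) = (2*p^2 - 2.6*p - 2.8)/(p^3 + 6.5*p^2 + 17.64*p + 12.87)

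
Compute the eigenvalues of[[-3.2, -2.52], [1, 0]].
Eigenvalues solve det(λI - A) = 0.
Characteristic polynomial: λ^2 + 3.2*λ + 2.52 = 0.
Factor: (λ + 1.8)(λ + 1.4) = 0.
Roots: -1.4, -1.8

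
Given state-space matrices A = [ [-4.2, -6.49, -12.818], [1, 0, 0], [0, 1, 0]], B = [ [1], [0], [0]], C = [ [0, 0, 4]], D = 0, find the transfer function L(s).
L(s) = C(sI - A)⁻¹B + D.
Characteristic polynomial det(sI - A) = s^3 + 4.2*s^2 + 6.49*s + 12.818.
Numerator from C·adj(sI-A)·B + D·det(sI-A) = 4.
L(s) = (4)/(s^3 + 4.2*s^2 + 6.49*s + 12.818)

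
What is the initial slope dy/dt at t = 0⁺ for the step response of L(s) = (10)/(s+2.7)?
IVT: y'(0⁺) = lim_{s→∞} s²·Y(s) = lim_{s→∞} s·L(s).
deg(num) = 0, deg(den) = 1, relative degree = 1, so s·L(s) → (leading num)/(leading den) = 10/1 = 10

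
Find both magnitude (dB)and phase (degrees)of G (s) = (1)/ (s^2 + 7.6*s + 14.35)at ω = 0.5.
Substitute s = j*0.5: G(j0.5) = 0.0661196 - 0.0178195j.
|G| = 20*log₁₀(sqrt(Re²+Im²)) = -23.29 dB.
∠G = atan2(Im, Re) = -15.08°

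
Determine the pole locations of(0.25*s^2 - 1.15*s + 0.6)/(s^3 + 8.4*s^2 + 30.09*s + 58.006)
Set denominator = 0: s^3 + 8.4*s^2 + 30.09*s + 58.006 = (s + 4.6)(s^2 + 3.8*s + 12.61) = 0 → Poles: -1.9 + 3j, -1.9 - 3j, -4.6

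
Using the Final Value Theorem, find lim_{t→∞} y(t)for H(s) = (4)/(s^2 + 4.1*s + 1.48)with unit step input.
FVT: lim_{t→∞} y(t) = lim_{s→0} s*Y(s) where Y(s) = H(s)/s.
= lim_{s→0} H(s) = H(0) = num(0)/den(0) = 4/1.48 = 2.703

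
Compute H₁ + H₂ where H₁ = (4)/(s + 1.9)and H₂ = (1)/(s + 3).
Parallel: H = H₁ + H₂ = (n₁·d₂ + n₂·d₁)/(d₁·d₂).
n₁·d₂ = 4*s + 12. n₂·d₁ = s + 1.9. Sum = 5*s + 13.9. d₁·d₂ = s^2 + 4.9*s + 5.7.
H(s) = (5*s + 13.9)/(s^2 + 4.9*s + 5.7)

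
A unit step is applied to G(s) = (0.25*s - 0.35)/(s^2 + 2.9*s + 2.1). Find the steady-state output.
FVT: lim_{t→∞} y(t) = lim_{s→0} s*Y(s) where Y(s) = G(s)/s.
= lim_{s→0} G(s) = G(0) = num(0)/den(0) = -0.35/2.1 = -0.1667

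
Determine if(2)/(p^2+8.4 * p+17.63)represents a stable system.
Denominator: p^2 + 8.4*p + 17.63 = (p + 4.3)(p + 4.1). Poles: -4.1, -4.3. All Re(p)<0: Yes (stable)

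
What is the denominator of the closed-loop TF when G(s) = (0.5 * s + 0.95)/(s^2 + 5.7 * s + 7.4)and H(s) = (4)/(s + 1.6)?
Characteristic poly = G_den * H_den + G_num * H_num = (s^3 + 7.3*s^2 + 16.52*s + 11.84) + (2*s + 3.8) = s^3 + 7.3*s^2 + 18.52*s + 15.64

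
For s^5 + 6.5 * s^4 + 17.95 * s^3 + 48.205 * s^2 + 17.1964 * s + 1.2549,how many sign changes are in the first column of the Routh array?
Routh array:
s^5: [1, 17.95, 17.1964]; s^4: [6.5, 48.205, 1.2549]; s^3: [10.5338, 17.0033]; s^2: [37.7129, 1.2549]; s^1: [16.6528]; s^0: [1.2549]
First column: [1, 6.5, 10.5338, 37.7129, 16.6528, 1.2549]. Sign changes = 0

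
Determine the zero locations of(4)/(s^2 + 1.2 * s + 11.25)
Numerator is a nonzero constant (4) → Zeros: none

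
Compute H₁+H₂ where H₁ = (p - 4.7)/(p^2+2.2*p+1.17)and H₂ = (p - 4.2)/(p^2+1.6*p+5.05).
Parallel: H = H₁ + H₂ = (n₁·d₂ + n₂·d₁)/(d₁·d₂).
n₁·d₂ = p^3 - 3.1*p^2 - 2.47*p - 23.735. n₂·d₁ = p^3 - 2*p^2 - 8.07*p - 4.914. Sum = 2*p^3 - 5.1*p^2 - 10.54*p - 28.649. d₁·d₂ = p^4 + 3.8*p^3 + 9.74*p^2 + 12.982*p + 5.9085.
H(p) = (2*p^3 - 5.1*p^2 - 10.54*p - 28.649)/(p^4 + 3.8*p^3 + 9.74*p^2 + 12.982*p + 5.9085)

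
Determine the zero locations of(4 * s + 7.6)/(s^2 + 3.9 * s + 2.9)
Set numerator = 0: 4*s + 7.6 = 0 → Zeros: -1.9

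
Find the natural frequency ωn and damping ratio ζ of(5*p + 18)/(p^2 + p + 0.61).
Underdamped: complex pole -0.5 + 0.6j. ωn = |pole| = 0.781, ζ = -Re(pole)/ωn = 0.6402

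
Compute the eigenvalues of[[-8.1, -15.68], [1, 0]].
Eigenvalues solve det(λI - A) = 0.
Characteristic polynomial: λ^2 + 8.1*λ + 15.68 = 0.
Factor: (λ + 3.2)(λ + 4.9) = 0.
Roots: -3.2, -4.9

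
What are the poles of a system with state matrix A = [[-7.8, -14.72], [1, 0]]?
Eigenvalues solve det(λI - A) = 0.
Characteristic polynomial: λ^2 + 7.8*λ + 14.72 = 0.
Factor: (λ + 3.2)(λ + 4.6) = 0.
Roots: -3.2, -4.6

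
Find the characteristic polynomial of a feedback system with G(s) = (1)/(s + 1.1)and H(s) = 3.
Characteristic poly = G_den * H_den + G_num * H_num = (s + 1.1) + (3) = s + 4.1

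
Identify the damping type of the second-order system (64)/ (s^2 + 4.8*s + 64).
Standard form: ωn²/(s²+2ζωn·s+ωn²) gives ωn=8, ζ=0.3.
Underdamped (ζ = 0.3 < 1)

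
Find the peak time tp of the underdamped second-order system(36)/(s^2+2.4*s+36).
Standard form: ωn²/(s²+2ζωn·s+ωn²) → ωn = 6, ζ = 0.2.
ωd = ωn·√(1-ζ²) = 6·√(1-0.2²) = 5.879.
tp = π/ωd = π/5.879 = 0.5344 s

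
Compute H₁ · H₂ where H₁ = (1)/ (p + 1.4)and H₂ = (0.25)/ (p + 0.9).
Series: H = H₁ · H₂ = (n₁·n₂)/(d₁·d₂).
Num: n₁·n₂ = 0.25. Den: d₁·d₂ = p^2 + 2.3*p + 1.26.
H(p) = (0.25)/(p^2 + 2.3*p + 1.26)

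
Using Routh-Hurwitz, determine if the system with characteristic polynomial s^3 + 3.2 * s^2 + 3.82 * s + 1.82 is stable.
Routh array:
s^3: [1, 3.82]; s^2: [3.2, 1.82]; s^1: [3.25125]; s^0: [1.82]
First column: [1, 3.2, 3.25125, 1.82]. Sign changes = 0.
Yes, stable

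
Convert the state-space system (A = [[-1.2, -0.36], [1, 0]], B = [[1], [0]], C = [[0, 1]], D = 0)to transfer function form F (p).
F(p) = C(pI - A)⁻¹B + D.
Characteristic polynomial det(pI - A) = p^2 + 1.2*p + 0.36.
Numerator from C·adj(pI-A)·B + D·det(pI-A) = 1.
F(p) = (1)/(p^2 + 1.2*p + 0.36)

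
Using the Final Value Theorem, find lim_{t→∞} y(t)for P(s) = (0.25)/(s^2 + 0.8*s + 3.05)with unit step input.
FVT: lim_{t→∞} y(t) = lim_{s→0} s*Y(s) where Y(s) = P(s)/s.
= lim_{s→0} P(s) = P(0) = num(0)/den(0) = 0.25/3.05 = 0.08197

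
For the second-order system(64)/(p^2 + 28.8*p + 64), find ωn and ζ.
Standard form: ωn²/(p²+2ζωn·p+ωn²).
const=64=ωn² → ωn=8, p coeff=28.8=2ζωn → ζ=1.8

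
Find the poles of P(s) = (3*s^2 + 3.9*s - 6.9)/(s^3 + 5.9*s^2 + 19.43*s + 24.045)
Set denominator = 0: s^3 + 5.9*s^2 + 19.43*s + 24.045 = (s + 2.1)(s^2 + 3.8*s + 11.45) = 0 → Poles: -1.9 + 2.8j, -1.9 - 2.8j, -2.1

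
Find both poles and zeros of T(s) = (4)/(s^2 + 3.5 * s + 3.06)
Set denominator = 0: s^2 + 3.5*s + 3.06 = (s + 1.7)(s + 1.8) = 0 → Poles: -1.7, -1.8
Numerator is a nonzero constant (4) → Zeros: none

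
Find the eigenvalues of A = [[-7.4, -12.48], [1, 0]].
Eigenvalues solve det(λI - A) = 0.
Characteristic polynomial: λ^2 + 7.4*λ + 12.48 = 0.
Factor: (λ + 2.6)(λ + 4.8) = 0.
Roots: -2.6, -4.8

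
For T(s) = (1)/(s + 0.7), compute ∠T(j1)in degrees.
Substitute s = j*1: T(j1) = 0.469799 - 0.671141j.
∠T(j1) = atan2(Im, Re) = atan2(-0.671141, 0.469799) = -55.01°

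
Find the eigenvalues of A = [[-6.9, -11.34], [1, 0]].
Eigenvalues solve det(λI - A) = 0.
Characteristic polynomial: λ^2 + 6.9*λ + 11.34 = 0.
Factor: (λ + 2.7)(λ + 4.2) = 0.
Roots: -2.7, -4.2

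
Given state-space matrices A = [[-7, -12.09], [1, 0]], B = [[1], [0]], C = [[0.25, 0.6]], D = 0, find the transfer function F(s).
F(s) = C(sI - A)⁻¹B + D.
Characteristic polynomial det(sI - A) = s^2 + 7*s + 12.09.
Numerator from C·adj(sI-A)·B + D·det(sI-A) = 0.25*s + 0.6.
F(s) = (0.25*s + 0.6)/(s^2 + 7*s + 12.09)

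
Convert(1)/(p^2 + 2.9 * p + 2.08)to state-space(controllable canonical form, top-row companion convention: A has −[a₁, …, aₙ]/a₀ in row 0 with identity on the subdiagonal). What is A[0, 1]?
Reachable canonical form for den = p^2 + 2.9*p + 2.08: top row of A = -[a₁,a₂,...,aₙ]/a₀, ones on the subdiagonal, zeros elsewhere.
A = [[-2.9, -2.08], [1, 0]].
A[0,1] = -2.08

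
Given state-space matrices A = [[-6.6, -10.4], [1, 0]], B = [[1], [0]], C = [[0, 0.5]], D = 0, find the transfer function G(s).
G(s) = C(sI - A)⁻¹B + D.
Characteristic polynomial det(sI - A) = s^2 + 6.6*s + 10.4.
Numerator from C·adj(sI-A)·B + D·det(sI-A) = 0.5.
G(s) = (0.5)/(s^2 + 6.6*s + 10.4)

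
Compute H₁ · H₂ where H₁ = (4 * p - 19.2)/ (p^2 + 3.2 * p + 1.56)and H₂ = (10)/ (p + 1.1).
Series: H = H₁ · H₂ = (n₁·n₂)/(d₁·d₂).
Num: n₁·n₂ = 40*p - 192. Den: d₁·d₂ = p^3 + 4.3*p^2 + 5.08*p + 1.716.
H(p) = (40*p - 192)/(p^3 + 4.3*p^2 + 5.08*p + 1.716)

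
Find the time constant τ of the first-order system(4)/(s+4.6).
First-order system: τ = -1/pole. Pole = -4.6. τ = -1/(-4.6) = 0.2174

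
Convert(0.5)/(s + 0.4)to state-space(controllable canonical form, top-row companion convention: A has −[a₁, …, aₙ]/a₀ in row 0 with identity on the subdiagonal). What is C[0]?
Reachable canonical form: C = numerator coefficients (right-aligned, zero-padded to length n).
num = 0.5, C = [[0.5]].
C[0] = 0.5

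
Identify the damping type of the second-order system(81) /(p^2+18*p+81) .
Standard form: ωn²/(p²+2ζωn·p+ωn²) gives ωn=9, ζ=1.
Critically damped (ζ = 1)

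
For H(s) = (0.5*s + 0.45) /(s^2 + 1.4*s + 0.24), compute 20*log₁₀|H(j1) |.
Substitute s = j*1: H(j1) = 0.141078 - 0.398014j.
|H(j1)| = sqrt(Re² + Im²) = 0.4223.
20*log₁₀(0.4223) = -7.49 dB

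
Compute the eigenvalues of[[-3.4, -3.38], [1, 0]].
Eigenvalues solve det(λI - A) = 0.
Characteristic polynomial: λ^2 + 3.4*λ + 3.38 = 0.
Roots: -1.7 + 0.7j, -1.7 - 0.7j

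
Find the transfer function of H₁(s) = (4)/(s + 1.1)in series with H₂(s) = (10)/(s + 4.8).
Series: H = H₁ · H₂ = (n₁·n₂)/(d₁·d₂).
Num: n₁·n₂ = 40. Den: d₁·d₂ = s^2 + 5.9*s + 5.28.
H(s) = (40)/(s^2 + 5.9*s + 5.28)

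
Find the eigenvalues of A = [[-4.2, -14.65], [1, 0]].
Eigenvalues solve det(λI - A) = 0.
Characteristic polynomial: λ^2 + 4.2*λ + 14.65 = 0.
Roots: -2.1 + 3.2j, -2.1 - 3.2j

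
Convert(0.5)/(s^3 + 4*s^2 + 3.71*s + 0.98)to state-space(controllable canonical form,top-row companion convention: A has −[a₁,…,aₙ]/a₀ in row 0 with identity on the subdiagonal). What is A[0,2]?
Reachable canonical form for den = s^3 + 4*s^2 + 3.71*s + 0.98: top row of A = -[a₁,a₂,...,aₙ]/a₀, ones on the subdiagonal, zeros elsewhere.
A = [[-4, -3.71, -0.98], [1, 0, 0], [0, 1, 0]].
A[0,2] = -0.98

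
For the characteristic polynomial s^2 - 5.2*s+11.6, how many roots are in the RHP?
Poles: 2.6 + 2.2j, 2.6 - 2.2j. RHP poles (Re>0): 2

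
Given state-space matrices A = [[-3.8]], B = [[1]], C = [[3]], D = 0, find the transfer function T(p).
T(p) = C(pI - A)⁻¹B + D.
Characteristic polynomial det(pI - A) = p + 3.8.
Numerator from C·adj(pI-A)·B + D·det(pI-A) = 3.
T(p) = (3)/(p + 3.8)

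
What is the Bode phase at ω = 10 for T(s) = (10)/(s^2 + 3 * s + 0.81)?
Substitute s = j*10: T(j10) = -0.0923672 - 0.0279365j.
∠T(j10) = atan2(Im, Re) = atan2(-0.0279365, -0.0923672) = -163.17°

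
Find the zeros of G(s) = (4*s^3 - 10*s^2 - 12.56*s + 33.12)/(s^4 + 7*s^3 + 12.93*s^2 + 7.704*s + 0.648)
Set numerator = 0: 4*s^3 - 10*s^2 - 12.56*s + 33.12 = 4*(s - 2)(s + 1.8)(s - 2.3) = 0 → Zeros: -1.8, 2, 2.3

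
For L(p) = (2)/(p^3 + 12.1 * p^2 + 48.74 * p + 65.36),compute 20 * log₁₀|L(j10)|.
Substitute p = j*10: L(j10) = -0.0014554 + 0.000651765j.
|L(j10)| = sqrt(Re² + Im²) = 0.001595.
20*log₁₀(0.001595) = -55.95 dB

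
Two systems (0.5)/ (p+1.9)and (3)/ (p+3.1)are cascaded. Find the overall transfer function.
Series: H = H₁ · H₂ = (n₁·n₂)/(d₁·d₂).
Num: n₁·n₂ = 1.5. Den: d₁·d₂ = p^2 + 5*p + 5.89.
H(p) = (1.5)/(p^2 + 5*p + 5.89)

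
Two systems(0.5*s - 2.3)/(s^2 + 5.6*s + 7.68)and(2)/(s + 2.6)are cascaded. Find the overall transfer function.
Series: H = H₁ · H₂ = (n₁·n₂)/(d₁·d₂).
Num: n₁·n₂ = s - 4.6. Den: d₁·d₂ = s^3 + 8.2*s^2 + 22.24*s + 19.968.
H(s) = (s - 4.6)/(s^3 + 8.2*s^2 + 22.24*s + 19.968)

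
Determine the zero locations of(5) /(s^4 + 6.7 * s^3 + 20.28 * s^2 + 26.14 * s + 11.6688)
Numerator is a nonzero constant (5) → Zeros: none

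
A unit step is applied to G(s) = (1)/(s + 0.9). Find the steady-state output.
FVT: lim_{t→∞} y(t) = lim_{s→0} s*Y(s) where Y(s) = G(s)/s.
= lim_{s→0} G(s) = G(0) = num(0)/den(0) = 1/0.9 = 1.111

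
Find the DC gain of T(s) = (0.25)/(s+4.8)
DC gain = T(0) = num(0)/den(0) = 0.25/4.8 = 0.05208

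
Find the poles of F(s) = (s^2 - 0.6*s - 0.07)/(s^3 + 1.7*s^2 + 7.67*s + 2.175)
Set denominator = 0: s^3 + 1.7*s^2 + 7.67*s + 2.175 = (s + 0.3)(s^2 + 1.4*s + 7.25) = 0 → Poles: -0.3, -0.7 + 2.6j, -0.7 - 2.6j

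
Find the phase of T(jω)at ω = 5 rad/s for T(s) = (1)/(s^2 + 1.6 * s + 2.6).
Substitute s = j*5: T(j5) = -0.0395928 - 0.0141403j.
∠T(j5) = atan2(Im, Re) = atan2(-0.0141403, -0.0395928) = -160.35°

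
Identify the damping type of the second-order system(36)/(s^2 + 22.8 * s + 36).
Standard form: ωn²/(s²+2ζωn·s+ωn²) gives ωn=6, ζ=1.9.
Overdamped (ζ = 1.9 > 1)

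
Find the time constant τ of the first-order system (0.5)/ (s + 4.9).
First-order system: τ = -1/pole. Pole = -4.9. τ = -1/(-4.9) = 0.2041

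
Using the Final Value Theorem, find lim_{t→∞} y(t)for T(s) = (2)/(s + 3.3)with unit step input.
FVT: lim_{t→∞} y(t) = lim_{s→0} s*Y(s) where Y(s) = T(s)/s.
= lim_{s→0} T(s) = T(0) = num(0)/den(0) = 2/3.3 = 0.6061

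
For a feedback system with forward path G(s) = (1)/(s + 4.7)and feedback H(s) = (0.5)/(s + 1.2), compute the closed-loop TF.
Closed-loop T = G/(1+GH).
Numerator: G_num * H_den = s + 1.2.
Denominator: G_den * H_den + G_num * H_num = (s^2 + 5.9*s + 5.64) + (0.5) = s^2 + 5.9*s + 6.14.
T(s) = (s + 1.2)/(s^2 + 5.9*s + 6.14)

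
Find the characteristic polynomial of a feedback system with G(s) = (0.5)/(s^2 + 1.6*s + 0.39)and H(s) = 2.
Characteristic poly = G_den * H_den + G_num * H_num = (s^2 + 1.6*s + 0.39) + (1) = s^2 + 1.6*s + 1.39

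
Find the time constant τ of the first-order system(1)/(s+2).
First-order system: τ = -1/pole. Pole = -2. τ = -1/(-2) = 0.5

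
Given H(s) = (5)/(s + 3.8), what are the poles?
Set denominator = 0: s + 3.8 = 0 → Poles: -3.8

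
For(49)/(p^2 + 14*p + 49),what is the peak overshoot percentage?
Standard form: ωn²/(p²+2ζωn·p+ωn²) → ωn = 7, ζ = 1.
ζ ≥ 1, so the response is non-oscillatory: peak overshoot = 0%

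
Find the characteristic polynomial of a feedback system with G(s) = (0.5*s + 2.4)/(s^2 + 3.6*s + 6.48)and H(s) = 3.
Characteristic poly = G_den * H_den + G_num * H_num = (s^2 + 3.6*s + 6.48) + (1.5*s + 7.2) = s^2 + 5.1*s + 13.68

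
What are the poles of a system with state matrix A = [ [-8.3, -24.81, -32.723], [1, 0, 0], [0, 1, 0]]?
Eigenvalues solve det(λI - A) = 0.
Characteristic polynomial: λ^3 + 8.3*λ^2 + 24.81*λ + 32.723 = 0.
Factor: (λ + 4.3)(λ^2 + 4*λ + 7.61) = 0.
Roots: -2 + 1.9j, -2 - 1.9j, -4.3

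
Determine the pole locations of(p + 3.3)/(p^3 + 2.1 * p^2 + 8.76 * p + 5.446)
Set denominator = 0: p^3 + 2.1*p^2 + 8.76*p + 5.446 = (p + 0.7)(p^2 + 1.4*p + 7.78) = 0 → Poles: -0.7, -0.7 + 2.7j, -0.7 - 2.7j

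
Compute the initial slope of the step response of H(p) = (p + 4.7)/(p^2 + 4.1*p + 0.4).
IVT: y'(0⁺) = lim_{p→∞} p²·Y(p) = lim_{p→∞} p·H(p).
deg(num) = 1, deg(den) = 2, relative degree = 1, so p·H(p) → (leading num)/(leading den) = 1/1 = 1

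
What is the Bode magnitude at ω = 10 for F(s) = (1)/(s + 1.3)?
Substitute s = j*10: F(j10) = 0.012784 - 0.0983381j.
|F(j10)| = sqrt(Re² + Im²) = 0.09917.
20*log₁₀(0.09917) = -20.07 dB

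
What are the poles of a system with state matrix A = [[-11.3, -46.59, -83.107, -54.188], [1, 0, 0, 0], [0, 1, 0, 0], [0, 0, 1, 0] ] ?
Eigenvalues solve det(λI - A) = 0.
Characteristic polynomial: λ^4 + 11.3*λ^3 + 46.59*λ^2 + 83.107*λ + 54.188 = 0.
Factor: (λ + 2.3)(λ + 1.9)(λ + 3.1)(λ + 4) = 0.
Roots: -1.9, -2.3, -3.1, -4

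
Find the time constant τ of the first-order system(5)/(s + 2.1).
First-order system: τ = -1/pole. Pole = -2.1. τ = -1/(-2.1) = 0.4762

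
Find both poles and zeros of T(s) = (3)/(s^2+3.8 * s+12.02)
Set denominator = 0: s^2 + 3.8*s + 12.02 = 0 → Poles: -1.9 + 2.9j, -1.9 - 2.9j
Numerator is a nonzero constant (3) → Zeros: none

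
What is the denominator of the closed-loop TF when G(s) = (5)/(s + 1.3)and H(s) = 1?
Characteristic poly = G_den * H_den + G_num * H_num = (s + 1.3) + (5) = s + 6.3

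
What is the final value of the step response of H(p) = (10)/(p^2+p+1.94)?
FVT: lim_{t→∞} y(t) = lim_{p→0} p*Y(p) where Y(p) = H(p)/p.
= lim_{p→0} H(p) = H(0) = num(0)/den(0) = 10/1.94 = 5.155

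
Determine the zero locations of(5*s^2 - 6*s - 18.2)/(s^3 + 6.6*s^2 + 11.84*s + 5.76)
Set numerator = 0: 5*s^2 - 6*s - 18.2 = 5*(s - 2.6)(s + 1.4) = 0 → Zeros: -1.4, 2.6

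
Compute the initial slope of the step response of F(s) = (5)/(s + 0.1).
IVT: y'(0⁺) = lim_{s→∞} s²·Y(s) = lim_{s→∞} s·F(s).
deg(num) = 0, deg(den) = 1, relative degree = 1, so s·F(s) → (leading num)/(leading den) = 5/1 = 5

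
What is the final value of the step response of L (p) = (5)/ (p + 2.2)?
FVT: lim_{t→∞} y(t) = lim_{p→0} p*Y(p) where Y(p) = L(p)/p.
= lim_{p→0} L(p) = L(0) = num(0)/den(0) = 5/2.2 = 2.273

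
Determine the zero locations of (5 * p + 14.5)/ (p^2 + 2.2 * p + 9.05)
Set numerator = 0: 5*p + 14.5 = 0 → Zeros: -2.9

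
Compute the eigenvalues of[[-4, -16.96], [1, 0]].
Eigenvalues solve det(λI - A) = 0.
Characteristic polynomial: λ^2 + 4*λ + 16.96 = 0.
Roots: -2 + 3.6j, -2 - 3.6j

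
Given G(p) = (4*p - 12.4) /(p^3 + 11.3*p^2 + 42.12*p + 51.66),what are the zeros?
Set numerator = 0: 4*p - 12.4 = 0 → Zeros: 3.1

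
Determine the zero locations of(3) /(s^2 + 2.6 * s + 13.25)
Numerator is a nonzero constant (3) → Zeros: none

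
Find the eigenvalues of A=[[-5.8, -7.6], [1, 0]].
Eigenvalues solve det(λI - A) = 0.
Characteristic polynomial: λ^2 + 5.8*λ + 7.6 = 0.
Factor: (λ + 2)(λ + 3.8) = 0.
Roots: -2, -3.8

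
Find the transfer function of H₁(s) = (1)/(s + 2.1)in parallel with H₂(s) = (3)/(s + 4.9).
Parallel: H = H₁ + H₂ = (n₁·d₂ + n₂·d₁)/(d₁·d₂).
n₁·d₂ = s + 4.9. n₂·d₁ = 3*s + 6.3. Sum = 4*s + 11.2. d₁·d₂ = s^2 + 7*s + 10.29.
H(s) = (4*s + 11.2)/(s^2 + 7*s + 10.29)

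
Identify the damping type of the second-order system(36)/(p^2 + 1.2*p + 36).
Standard form: ωn²/(p²+2ζωn·p+ωn²) gives ωn=6, ζ=0.1.
Underdamped (ζ = 0.1 < 1)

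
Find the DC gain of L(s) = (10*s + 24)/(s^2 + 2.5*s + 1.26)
DC gain = L(0) = num(0)/den(0) = 24/1.26 = 19.05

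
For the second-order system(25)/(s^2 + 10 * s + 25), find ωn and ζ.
Standard form: ωn²/(s²+2ζωn·s+ωn²).
const=25=ωn² → ωn=5, s coeff=10=2ζωn → ζ=1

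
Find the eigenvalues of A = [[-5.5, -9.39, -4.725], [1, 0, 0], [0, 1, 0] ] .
Eigenvalues solve det(λI - A) = 0.
Characteristic polynomial: λ^3 + 5.5*λ^2 + 9.39*λ + 4.725 = 0.
Factor: (λ + 0.9)(λ + 2.5)(λ + 2.1) = 0.
Roots: -0.9, -2.1, -2.5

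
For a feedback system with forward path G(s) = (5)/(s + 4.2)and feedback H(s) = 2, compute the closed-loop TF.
Closed-loop T = G/(1+GH).
Numerator: G_num * H_den = 5.
Denominator: G_den * H_den + G_num * H_num = (s + 4.2) + (10) = s + 14.2.
T(s) = (5)/(s + 14.2)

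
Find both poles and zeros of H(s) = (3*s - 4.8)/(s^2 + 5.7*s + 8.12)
Set denominator = 0: s^2 + 5.7*s + 8.12 = (s + 2.9)(s + 2.8) = 0 → Poles: -2.8, -2.9
Set numerator = 0: 3*s - 4.8 = 0 → Zeros: 1.6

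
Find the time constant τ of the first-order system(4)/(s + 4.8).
First-order system: τ = -1/pole. Pole = -4.8. τ = -1/(-4.8) = 0.2083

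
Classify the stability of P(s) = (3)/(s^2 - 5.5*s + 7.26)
Denominator: s^2 - 5.5*s + 7.26 = (s - 3.3)(s - 2.2). Poles: 2.2, 3.3. Unstable (2 pole(s) in RHP)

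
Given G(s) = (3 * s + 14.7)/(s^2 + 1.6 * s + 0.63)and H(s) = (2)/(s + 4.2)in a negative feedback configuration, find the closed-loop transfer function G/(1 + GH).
Closed-loop T = G/(1+GH).
Numerator: G_num * H_den = 3*s^2 + 27.3*s + 61.74.
Denominator: G_den * H_den + G_num * H_num = (s^3 + 5.8*s^2 + 7.35*s + 2.646) + (6*s + 29.4) = s^3 + 5.8*s^2 + 13.35*s + 32.046.
T(s) = (3*s^2 + 27.3*s + 61.74)/(s^3 + 5.8*s^2 + 13.35*s + 32.046)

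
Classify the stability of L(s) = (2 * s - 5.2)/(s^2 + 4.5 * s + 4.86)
Denominator: s^2 + 4.5*s + 4.86 = (s + 1.8)(s + 2.7). Poles: -1.8, -2.7. Stable (all poles in LHP)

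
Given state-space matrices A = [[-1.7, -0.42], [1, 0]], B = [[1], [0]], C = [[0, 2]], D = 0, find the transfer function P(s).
P(s) = C(sI - A)⁻¹B + D.
Characteristic polynomial det(sI - A) = s^2 + 1.7*s + 0.42.
Numerator from C·adj(sI-A)·B + D·det(sI-A) = 2.
P(s) = (2)/(s^2 + 1.7*s + 0.42)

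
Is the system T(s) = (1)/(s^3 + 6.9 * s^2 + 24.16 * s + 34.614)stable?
Denominator: s^3 + 6.9*s^2 + 24.16*s + 34.614 = (s + 2.7)(s^2 + 4.2*s + 12.82). Poles: -2.1 + 2.9j, -2.1 - 2.9j, -2.7. All Re(p)<0: Yes (stable)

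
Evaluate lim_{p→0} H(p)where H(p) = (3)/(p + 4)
DC gain = H(0) = num(0)/den(0) = 3/4 = 0.75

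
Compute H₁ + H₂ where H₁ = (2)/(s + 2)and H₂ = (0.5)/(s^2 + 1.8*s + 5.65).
Parallel: H = H₁ + H₂ = (n₁·d₂ + n₂·d₁)/(d₁·d₂).
n₁·d₂ = 2*s^2 + 3.6*s + 11.3. n₂·d₁ = 0.5*s + 1. Sum = 2*s^2 + 4.1*s + 12.3. d₁·d₂ = s^3 + 3.8*s^2 + 9.25*s + 11.3.
H(s) = (2*s^2 + 4.1*s + 12.3)/(s^3 + 3.8*s^2 + 9.25*s + 11.3)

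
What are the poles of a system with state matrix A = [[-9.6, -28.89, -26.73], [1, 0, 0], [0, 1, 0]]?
Eigenvalues solve det(λI - A) = 0.
Characteristic polynomial: λ^3 + 9.6*λ^2 + 28.89*λ + 26.73 = 0.
Factor: (λ + 3.3)(λ + 1.8)(λ + 4.5) = 0.
Roots: -1.8, -3.3, -4.5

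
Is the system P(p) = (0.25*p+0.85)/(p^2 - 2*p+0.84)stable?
Denominator: p^2 - 2*p + 0.84 = (p - 1.4)(p - 0.6). Poles: 0.6, 1.4. All Re(p)<0: No (unstable)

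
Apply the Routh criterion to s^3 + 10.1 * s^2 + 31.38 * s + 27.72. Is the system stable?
Routh array:
s^3: [1, 31.38]; s^2: [10.1, 27.72]; s^1: [28.6354]; s^0: [27.72]
First column: [1, 10.1, 28.6354, 27.72]. Sign changes = 0.
Yes, stable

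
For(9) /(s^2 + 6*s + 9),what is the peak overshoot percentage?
Standard form: ωn²/(s²+2ζωn·s+ωn²) → ωn = 3, ζ = 1.
ζ ≥ 1, so the response is non-oscillatory: peak overshoot = 0%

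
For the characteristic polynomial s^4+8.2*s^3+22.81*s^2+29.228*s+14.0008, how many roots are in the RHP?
s^4 + 8.2*s^3 + 22.81*s^2 + 29.228*s + 14.0008 = (s + 1.1)(s + 4.3)(s^2 + 2.8*s + 2.96). Poles: -1.1, -1.4 + 1j, -1.4 - 1j, -4.3. RHP poles (Re>0): 0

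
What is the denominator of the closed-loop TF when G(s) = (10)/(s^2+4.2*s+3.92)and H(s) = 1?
Characteristic poly = G_den * H_den + G_num * H_num = (s^2 + 4.2*s + 3.92) + (10) = s^2 + 4.2*s + 13.92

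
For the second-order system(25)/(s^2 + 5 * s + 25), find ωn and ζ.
Standard form: ωn²/(s²+2ζωn·s+ωn²).
const=25=ωn² → ωn=5, s coeff=5=2ζωn → ζ=0.5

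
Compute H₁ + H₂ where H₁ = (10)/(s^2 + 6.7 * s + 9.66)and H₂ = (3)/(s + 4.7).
Parallel: H = H₁ + H₂ = (n₁·d₂ + n₂·d₁)/(d₁·d₂).
n₁·d₂ = 10*s + 47. n₂·d₁ = 3*s^2 + 20.1*s + 28.98. Sum = 3*s^2 + 30.1*s + 75.98. d₁·d₂ = s^3 + 11.4*s^2 + 41.15*s + 45.402.
H(s) = (3*s^2 + 30.1*s + 75.98)/(s^3 + 11.4*s^2 + 41.15*s + 45.402)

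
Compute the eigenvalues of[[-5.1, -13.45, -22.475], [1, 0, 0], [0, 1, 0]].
Eigenvalues solve det(λI - A) = 0.
Characteristic polynomial: λ^3 + 5.1*λ^2 + 13.45*λ + 22.475 = 0.
Factor: (λ + 3.1)(λ^2 + 2*λ + 7.25) = 0.
Roots: -1 + 2.5j, -1 - 2.5j, -3.1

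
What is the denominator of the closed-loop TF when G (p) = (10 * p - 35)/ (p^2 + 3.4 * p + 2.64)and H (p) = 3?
Characteristic poly = G_den * H_den + G_num * H_num = (p^2 + 3.4*p + 2.64) + (30*p - 105) = p^2 + 33.4*p - 102.36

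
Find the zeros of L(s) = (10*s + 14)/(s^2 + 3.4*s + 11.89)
Set numerator = 0: 10*s + 14 = 0 → Zeros: -1.4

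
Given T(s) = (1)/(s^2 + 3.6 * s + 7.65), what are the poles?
Set denominator = 0: s^2 + 3.6*s + 7.65 = 0 → Poles: -1.8 + 2.1j, -1.8 - 2.1j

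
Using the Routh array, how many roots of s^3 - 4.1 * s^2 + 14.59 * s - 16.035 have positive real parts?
Routh array:
s^3: [1, 14.59]; s^2: [-4.1, -16.035]; s^1: [10.679]; s^0: [-16.035]
First column: [1, -4.1, 10.679, -16.035]. Sign changes = RHP roots = 3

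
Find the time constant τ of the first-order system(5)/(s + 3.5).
First-order system: τ = -1/pole. Pole = -3.5. τ = -1/(-3.5) = 0.2857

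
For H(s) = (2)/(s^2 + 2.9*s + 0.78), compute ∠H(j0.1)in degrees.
Substitute s = j*0.1: H(j0.1) = 2.27474 - 0.856721j.
∠H(j0.1) = atan2(Im, Re) = atan2(-0.856721, 2.27474) = -20.64°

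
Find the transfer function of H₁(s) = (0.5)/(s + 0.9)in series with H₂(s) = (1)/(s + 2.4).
Series: H = H₁ · H₂ = (n₁·n₂)/(d₁·d₂).
Num: n₁·n₂ = 0.5. Den: d₁·d₂ = s^2 + 3.3*s + 2.16.
H(s) = (0.5)/(s^2 + 3.3*s + 2.16)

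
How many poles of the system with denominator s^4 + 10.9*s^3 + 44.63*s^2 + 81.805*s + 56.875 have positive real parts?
s^4 + 10.9*s^3 + 44.63*s^2 + 81.805*s + 56.875 = (s + 3.5)(s + 2.6)(s^2 + 4.8*s + 6.25). Poles: -2.4 + 0.7j, -2.4 - 0.7j, -2.6, -3.5. RHP poles (Re>0): 0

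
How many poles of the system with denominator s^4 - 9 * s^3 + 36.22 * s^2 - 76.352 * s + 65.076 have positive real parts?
s^4 - 9*s^3 + 36.22*s^2 - 76.352*s + 65.076 = (s - 2.2)(s - 3)(s^2 - 3.8*s + 9.86). Poles: 1.9 + 2.5j, 1.9 - 2.5j, 2.2, 3. RHP poles (Re>0): 4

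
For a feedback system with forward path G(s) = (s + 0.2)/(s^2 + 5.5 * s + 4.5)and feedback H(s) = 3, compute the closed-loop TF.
Closed-loop T = G/(1+GH).
Numerator: G_num * H_den = s + 0.2.
Denominator: G_den * H_den + G_num * H_num = (s^2 + 5.5*s + 4.5) + (3*s + 0.6) = s^2 + 8.5*s + 5.1.
T(s) = (s + 0.2)/(s^2 + 8.5*s + 5.1)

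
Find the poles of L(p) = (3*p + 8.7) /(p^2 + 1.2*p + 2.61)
Set denominator = 0: p^2 + 1.2*p + 2.61 = 0 → Poles: -0.6 + 1.5j, -0.6 - 1.5j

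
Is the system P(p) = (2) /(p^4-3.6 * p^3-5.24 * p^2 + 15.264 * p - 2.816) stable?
Denominator: p^4 - 3.6*p^3 - 5.24*p^2 + 15.264*p - 2.816 = (p - 0.2)(p + 2.2)(p - 4)(p - 1.6). Poles: -2.2, 0.2, 1.6, 4. All Re(p)<0: No (unstable)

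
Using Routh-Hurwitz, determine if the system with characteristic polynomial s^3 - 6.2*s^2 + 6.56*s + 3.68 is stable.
Routh array:
s^3: [1, 6.56]; s^2: [-6.2, 3.68]; s^1: [7.15355]; s^0: [3.68]
First column: [1, -6.2, 7.15355, 3.68]. Sign changes = 2.
No, unstable (2 RHP root(s))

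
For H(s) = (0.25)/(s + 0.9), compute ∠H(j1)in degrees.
Substitute s = j*1: H(j1) = 0.124309 - 0.138122j.
∠H(j1) = atan2(Im, Re) = atan2(-0.138122, 0.124309) = -48.01°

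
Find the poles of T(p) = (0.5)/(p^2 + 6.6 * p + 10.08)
Set denominator = 0: p^2 + 6.6*p + 10.08 = (p + 2.4)(p + 4.2) = 0 → Poles: -2.4, -4.2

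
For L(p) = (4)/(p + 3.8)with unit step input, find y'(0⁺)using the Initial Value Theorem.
IVT: y'(0⁺) = lim_{p→∞} p²·Y(p) = lim_{p→∞} p·L(p).
deg(num) = 0, deg(den) = 1, relative degree = 1, so p·L(p) → (leading num)/(leading den) = 4/1 = 4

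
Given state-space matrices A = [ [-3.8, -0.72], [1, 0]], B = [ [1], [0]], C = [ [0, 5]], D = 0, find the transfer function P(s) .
P(s) = C(sI - A)⁻¹B + D.
Characteristic polynomial det(sI - A) = s^2 + 3.8*s + 0.72.
Numerator from C·adj(sI-A)·B + D·det(sI-A) = 5.
P(s) = (5)/(s^2 + 3.8*s + 0.72)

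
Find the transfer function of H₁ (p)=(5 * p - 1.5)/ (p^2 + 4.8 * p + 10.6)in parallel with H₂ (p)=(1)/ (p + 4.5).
Parallel: H = H₁ + H₂ = (n₁·d₂ + n₂·d₁)/(d₁·d₂).
n₁·d₂ = 5*p^2 + 21*p - 6.75. n₂·d₁ = p^2 + 4.8*p + 10.6. Sum = 6*p^2 + 25.8*p + 3.85. d₁·d₂ = p^3 + 9.3*p^2 + 32.2*p + 47.7.
H(p) = (6*p^2 + 25.8*p + 3.85)/(p^3 + 9.3*p^2 + 32.2*p + 47.7)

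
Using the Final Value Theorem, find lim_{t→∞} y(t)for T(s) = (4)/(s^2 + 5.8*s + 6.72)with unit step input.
FVT: lim_{t→∞} y(t) = lim_{s→0} s*Y(s) where Y(s) = T(s)/s.
= lim_{s→0} T(s) = T(0) = num(0)/den(0) = 4/6.72 = 0.5952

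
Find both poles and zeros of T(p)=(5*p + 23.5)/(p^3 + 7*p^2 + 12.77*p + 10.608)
Set denominator = 0: p^3 + 7*p^2 + 12.77*p + 10.608 = (p + 4.8)(p^2 + 2.2*p + 2.21) = 0 → Poles: -1.1 + 1j, -1.1 - 1j, -4.8
Set numerator = 0: 5*p + 23.5 = 0 → Zeros: -4.7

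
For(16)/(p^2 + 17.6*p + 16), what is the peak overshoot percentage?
Standard form: ωn²/(p²+2ζωn·p+ωn²) → ωn = 4, ζ = 2.2.
ζ ≥ 1, so the response is non-oscillatory: peak overshoot = 0%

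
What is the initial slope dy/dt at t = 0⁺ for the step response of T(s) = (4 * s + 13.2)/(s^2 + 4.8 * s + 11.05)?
IVT: y'(0⁺) = lim_{s→∞} s²·Y(s) = lim_{s→∞} s·T(s).
deg(num) = 1, deg(den) = 2, relative degree = 1, so s·T(s) → (leading num)/(leading den) = 4/1 = 4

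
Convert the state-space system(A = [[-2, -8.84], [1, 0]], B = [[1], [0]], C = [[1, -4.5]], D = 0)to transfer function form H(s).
H(s) = C(sI - A)⁻¹B + D.
Characteristic polynomial det(sI - A) = s^2 + 2*s + 8.84.
Numerator from C·adj(sI-A)·B + D·det(sI-A) = s - 4.5.
H(s) = (s - 4.5)/(s^2 + 2*s + 8.84)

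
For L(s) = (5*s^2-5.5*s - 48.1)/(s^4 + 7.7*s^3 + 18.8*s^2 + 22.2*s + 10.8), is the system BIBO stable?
Denominator: s^4 + 7.7*s^3 + 18.8*s^2 + 22.2*s + 10.8 = (s + 4.5)(s + 1.2)(s^2 + 2*s + 2). Poles: -1 + 1j, -1 - 1j, -1.2, -4.5. All Re(p)<0: Yes (stable)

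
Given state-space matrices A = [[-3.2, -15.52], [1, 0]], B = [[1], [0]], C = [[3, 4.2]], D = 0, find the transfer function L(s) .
L(s) = C(sI - A)⁻¹B + D.
Characteristic polynomial det(sI - A) = s^2 + 3.2*s + 15.52.
Numerator from C·adj(sI-A)·B + D·det(sI-A) = 3*s + 4.2.
L(s) = (3*s + 4.2)/(s^2 + 3.2*s + 15.52)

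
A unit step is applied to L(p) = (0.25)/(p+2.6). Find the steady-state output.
FVT: lim_{t→∞} y(t) = lim_{p→0} p*Y(p) where Y(p) = L(p)/p.
= lim_{p→0} L(p) = L(0) = num(0)/den(0) = 0.25/2.6 = 0.09615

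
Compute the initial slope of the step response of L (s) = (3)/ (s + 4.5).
IVT: y'(0⁺) = lim_{s→∞} s²·Y(s) = lim_{s→∞} s·L(s).
deg(num) = 0, deg(den) = 1, relative degree = 1, so s·L(s) → (leading num)/(leading den) = 3/1 = 3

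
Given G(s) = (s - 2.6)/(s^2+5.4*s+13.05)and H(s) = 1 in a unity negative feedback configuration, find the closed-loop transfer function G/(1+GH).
Closed-loop T = G/(1+GH).
Numerator: G_num * H_den = s - 2.6.
Denominator: G_den * H_den + G_num * H_num = (s^2 + 5.4*s + 13.05) + (s - 2.6) = s^2 + 6.4*s + 10.45.
T(s) = (s - 2.6)/(s^2 + 6.4*s + 10.45)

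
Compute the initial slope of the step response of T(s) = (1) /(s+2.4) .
IVT: y'(0⁺) = lim_{s→∞} s²·Y(s) = lim_{s→∞} s·T(s).
deg(num) = 0, deg(den) = 1, relative degree = 1, so s·T(s) → (leading num)/(leading den) = 1/1 = 1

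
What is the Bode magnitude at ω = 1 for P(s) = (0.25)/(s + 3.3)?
Substitute s = j*1: P(j1) = 0.069386 - 0.0210261j.
|P(j1)| = sqrt(Re² + Im²) = 0.0725.
20*log₁₀(0.0725) = -22.79 dB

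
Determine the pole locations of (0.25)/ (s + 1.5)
Set denominator = 0: s + 1.5 = 0 → Poles: -1.5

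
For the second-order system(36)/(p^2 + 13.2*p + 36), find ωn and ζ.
Standard form: ωn²/(p²+2ζωn·p+ωn²).
const=36=ωn² → ωn=6, p coeff=13.2=2ζωn → ζ=1.1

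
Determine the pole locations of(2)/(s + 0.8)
Set denominator = 0: s + 0.8 = 0 → Poles: -0.8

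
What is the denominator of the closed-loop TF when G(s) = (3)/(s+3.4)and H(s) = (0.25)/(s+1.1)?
Characteristic poly = G_den * H_den + G_num * H_num = (s^2 + 4.5*s + 3.74) + (0.75) = s^2 + 4.5*s + 4.49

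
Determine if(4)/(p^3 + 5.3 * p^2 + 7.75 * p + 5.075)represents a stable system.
Denominator: p^3 + 5.3*p^2 + 7.75*p + 5.075 = (p + 3.5)(p^2 + 1.8*p + 1.45). Poles: -0.9 + 0.8j, -0.9 - 0.8j, -3.5. All Re(p)<0: Yes (stable)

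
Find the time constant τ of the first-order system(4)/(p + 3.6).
First-order system: τ = -1/pole. Pole = -3.6. τ = -1/(-3.6) = 0.2778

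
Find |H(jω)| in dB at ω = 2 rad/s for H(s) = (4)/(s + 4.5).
Substitute s = j*2: H(j2) = 0.742268 - 0.329897j.
|H(j2)| = sqrt(Re² + Im²) = 0.8123.
20*log₁₀(0.8123) = -1.81 dB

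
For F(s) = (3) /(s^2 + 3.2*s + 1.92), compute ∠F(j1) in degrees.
Substitute s = j*1: F(j1) = 0.248954 - 0.865926j.
∠F(j1) = atan2(Im, Re) = atan2(-0.865926, 0.248954) = -73.96°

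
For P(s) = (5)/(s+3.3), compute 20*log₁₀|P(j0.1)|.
Substitute s = j*0.1: P(j0.1) = 1.51376 - 0.0458716j.
|P(j0.1)| = sqrt(Re² + Im²) = 1.514.
20*log₁₀(1.514) = 3.61 dB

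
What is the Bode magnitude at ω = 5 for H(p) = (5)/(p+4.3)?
Substitute p = j*5: H(j5) = 0.494367 - 0.574845j.
|H(j5)| = sqrt(Re² + Im²) = 0.7582.
20*log₁₀(0.7582) = -2.40 dB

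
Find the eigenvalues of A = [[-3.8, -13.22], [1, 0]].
Eigenvalues solve det(λI - A) = 0.
Characteristic polynomial: λ^2 + 3.8*λ + 13.22 = 0.
Roots: -1.9 + 3.1j, -1.9 - 3.1j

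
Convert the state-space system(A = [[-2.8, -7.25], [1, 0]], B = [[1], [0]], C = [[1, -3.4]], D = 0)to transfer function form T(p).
T(p) = C(pI - A)⁻¹B + D.
Characteristic polynomial det(pI - A) = p^2 + 2.8*p + 7.25.
Numerator from C·adj(pI-A)·B + D·det(pI-A) = p - 3.4.
T(p) = (p - 3.4)/(p^2 + 2.8*p + 7.25)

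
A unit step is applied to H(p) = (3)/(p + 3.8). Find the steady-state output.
FVT: lim_{t→∞} y(t) = lim_{p→0} p*Y(p) where Y(p) = H(p)/p.
= lim_{p→0} H(p) = H(0) = num(0)/den(0) = 3/3.8 = 0.7895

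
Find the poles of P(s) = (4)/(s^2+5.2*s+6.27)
Set denominator = 0: s^2 + 5.2*s + 6.27 = (s + 1.9)(s + 3.3) = 0 → Poles: -1.9, -3.3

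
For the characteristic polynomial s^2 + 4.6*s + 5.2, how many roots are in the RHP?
s^2 + 4.6*s + 5.2 = (s + 2.6)(s + 2). Poles: -2, -2.6. RHP poles (Re>0): 0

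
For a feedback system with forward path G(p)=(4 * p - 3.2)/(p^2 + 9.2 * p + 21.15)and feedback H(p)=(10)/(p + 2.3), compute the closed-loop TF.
Closed-loop T = G/(1+GH).
Numerator: G_num * H_den = 4*p^2 + 6*p - 7.36.
Denominator: G_den * H_den + G_num * H_num = (p^3 + 11.5*p^2 + 42.31*p + 48.645) + (40*p - 32) = p^3 + 11.5*p^2 + 82.31*p + 16.645.
T(p) = (4*p^2 + 6*p - 7.36)/(p^3 + 11.5*p^2 + 82.31*p + 16.645)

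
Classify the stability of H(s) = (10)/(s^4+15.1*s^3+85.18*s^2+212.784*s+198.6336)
Denominator: s^4 + 15.1*s^3 + 85.18*s^2 + 212.784*s + 198.6336 = (s + 4.4)(s + 3.6)(s + 3.8)(s + 3.3). Poles: -3.3, -3.6, -3.8, -4.4. Stable (all poles in LHP)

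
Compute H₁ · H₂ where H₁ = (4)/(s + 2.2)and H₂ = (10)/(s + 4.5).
Series: H = H₁ · H₂ = (n₁·n₂)/(d₁·d₂).
Num: n₁·n₂ = 40. Den: d₁·d₂ = s^2 + 6.7*s + 9.9.
H(s) = (40)/(s^2 + 6.7*s + 9.9)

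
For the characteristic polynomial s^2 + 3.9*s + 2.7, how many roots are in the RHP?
s^2 + 3.9*s + 2.7 = (s + 0.9)(s + 3). Poles: -0.9, -3. RHP poles (Re>0): 0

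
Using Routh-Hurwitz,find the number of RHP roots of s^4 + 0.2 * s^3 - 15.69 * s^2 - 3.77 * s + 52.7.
Routh array:
s^4: [1, -15.69, 52.7]; s^3: [0.2, -3.77]; s^2: [3.16, 52.7]; s^1: [-7.10544]; s^0: [52.7]
First column: [1, 0.2, 3.16, -7.10544, 52.7]. Sign changes = RHP roots = 2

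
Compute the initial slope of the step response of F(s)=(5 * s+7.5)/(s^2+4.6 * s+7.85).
IVT: y'(0⁺) = lim_{s→∞} s²·Y(s) = lim_{s→∞} s·F(s).
deg(num) = 1, deg(den) = 2, relative degree = 1, so s·F(s) → (leading num)/(leading den) = 5/1 = 5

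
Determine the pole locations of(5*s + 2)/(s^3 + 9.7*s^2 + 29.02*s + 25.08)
Set denominator = 0: s^3 + 9.7*s^2 + 29.02*s + 25.08 = (s + 4.4)(s + 3.8)(s + 1.5) = 0 → Poles: -1.5, -3.8, -4.4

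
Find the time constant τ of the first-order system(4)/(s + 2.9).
First-order system: τ = -1/pole. Pole = -2.9. τ = -1/(-2.9) = 0.3448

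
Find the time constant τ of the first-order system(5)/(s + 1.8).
First-order system: τ = -1/pole. Pole = -1.8. τ = -1/(-1.8) = 0.5556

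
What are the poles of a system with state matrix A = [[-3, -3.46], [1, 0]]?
Eigenvalues solve det(λI - A) = 0.
Characteristic polynomial: λ^2 + 3*λ + 3.46 = 0.
Roots: -1.5 + 1.1j, -1.5 - 1.1j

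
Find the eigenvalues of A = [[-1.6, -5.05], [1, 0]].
Eigenvalues solve det(λI - A) = 0.
Characteristic polynomial: λ^2 + 1.6*λ + 5.05 = 0.
Roots: -0.8 + 2.1j, -0.8 - 2.1j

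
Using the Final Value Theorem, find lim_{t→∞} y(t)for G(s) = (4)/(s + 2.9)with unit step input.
FVT: lim_{t→∞} y(t) = lim_{s→0} s*Y(s) where Y(s) = G(s)/s.
= lim_{s→0} G(s) = G(0) = num(0)/den(0) = 4/2.9 = 1.379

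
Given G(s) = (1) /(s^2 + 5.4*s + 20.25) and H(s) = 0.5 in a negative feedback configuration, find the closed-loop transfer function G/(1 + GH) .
Closed-loop T = G/(1+GH).
Numerator: G_num * H_den = 1.
Denominator: G_den * H_den + G_num * H_num = (s^2 + 5.4*s + 20.25) + (0.5) = s^2 + 5.4*s + 20.75.
T(s) = (1)/(s^2 + 5.4*s + 20.75)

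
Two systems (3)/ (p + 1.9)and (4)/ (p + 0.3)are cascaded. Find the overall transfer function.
Series: H = H₁ · H₂ = (n₁·n₂)/(d₁·d₂).
Num: n₁·n₂ = 12. Den: d₁·d₂ = p^2 + 2.2*p + 0.57.
H(p) = (12)/(p^2 + 2.2*p + 0.57)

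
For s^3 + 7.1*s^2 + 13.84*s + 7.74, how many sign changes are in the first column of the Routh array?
Routh array:
s^3: [1, 13.84]; s^2: [7.1, 7.74]; s^1: [12.7499]; s^0: [7.74]
First column: [1, 7.1, 12.7499, 7.74]. Sign changes = 0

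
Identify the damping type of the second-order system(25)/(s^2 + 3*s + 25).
Standard form: ωn²/(s²+2ζωn·s+ωn²) gives ωn=5, ζ=0.3.
Underdamped (ζ = 0.3 < 1)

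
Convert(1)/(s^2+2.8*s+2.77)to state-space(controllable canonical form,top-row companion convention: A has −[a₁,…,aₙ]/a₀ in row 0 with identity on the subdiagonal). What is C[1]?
Reachable canonical form: C = numerator coefficients (right-aligned, zero-padded to length n).
num = 1, C = [[0, 1]].
C[1] = 1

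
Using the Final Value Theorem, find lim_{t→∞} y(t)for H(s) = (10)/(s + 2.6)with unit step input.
FVT: lim_{t→∞} y(t) = lim_{s→0} s*Y(s) where Y(s) = H(s)/s.
= lim_{s→0} H(s) = H(0) = num(0)/den(0) = 10/2.6 = 3.846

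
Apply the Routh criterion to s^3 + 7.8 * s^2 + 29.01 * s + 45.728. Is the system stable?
Routh array:
s^3: [1, 29.01]; s^2: [7.8, 45.728]; s^1: [23.1474]; s^0: [45.728]
First column: [1, 7.8, 23.1474, 45.728]. Sign changes = 0.
Yes, stable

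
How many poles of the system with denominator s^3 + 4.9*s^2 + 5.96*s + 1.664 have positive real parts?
s^3 + 4.9*s^2 + 5.96*s + 1.664 = (s + 0.4)(s + 1.3)(s + 3.2). Poles: -0.4, -1.3, -3.2. RHP poles (Re>0): 0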